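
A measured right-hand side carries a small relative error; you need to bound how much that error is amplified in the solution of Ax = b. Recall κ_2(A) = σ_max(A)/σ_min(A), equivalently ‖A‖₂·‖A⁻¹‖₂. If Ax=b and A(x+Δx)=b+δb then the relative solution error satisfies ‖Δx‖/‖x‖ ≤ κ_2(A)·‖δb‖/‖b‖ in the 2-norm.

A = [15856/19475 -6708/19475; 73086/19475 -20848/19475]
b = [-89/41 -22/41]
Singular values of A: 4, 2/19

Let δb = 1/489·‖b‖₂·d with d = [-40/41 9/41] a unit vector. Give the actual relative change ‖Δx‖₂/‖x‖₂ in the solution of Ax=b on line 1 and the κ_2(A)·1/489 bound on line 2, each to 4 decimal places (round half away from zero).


from the listed singular values, σ₁ = 4, σ_n = 2/19
κ_2(A) = 4 / (2/19) = 38.0000
bound on ‖Δx‖/‖x‖: κ·ε = 38.0000·1/489 = 0.0777
solve Ax = b  →  x = [5.0800 18.3100]
‖b‖₂ = 2.2361 and ‖x‖₂ = 19.0016
Δx = A⁻¹·δb where δb = 1/489·2.2361·d; ‖Δx‖ = 0.0434
realised ‖Δx‖/‖x‖ = 0.0023
tightness: 0.0023 against a bound of 0.0777 (unrounded ratio ≈ 0.0294)

0.0023
0.0777


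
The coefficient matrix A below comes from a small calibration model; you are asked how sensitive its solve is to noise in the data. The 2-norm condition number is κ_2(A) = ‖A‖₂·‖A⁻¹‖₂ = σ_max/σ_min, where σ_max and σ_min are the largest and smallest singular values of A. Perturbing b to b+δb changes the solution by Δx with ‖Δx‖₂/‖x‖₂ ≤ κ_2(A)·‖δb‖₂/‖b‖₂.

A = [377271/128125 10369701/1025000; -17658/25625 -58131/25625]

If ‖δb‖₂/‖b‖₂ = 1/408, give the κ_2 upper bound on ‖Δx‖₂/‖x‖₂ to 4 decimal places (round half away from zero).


0.9804

M = AᵀA = [89309061/9765625 2449424691/78125000; 2449424691/78125000 67184675721/625000000]. tr(M)=116640729/1000000, det(M)=531441/6250000
solving λ² − 116640729/1000000·λ + 531441/6250000 = 0 gives λ = 2916/25, 729/1000000
κ = σ_max/σ_min = (54/5)/(27/1000) = 400.0000
worst-case relative error ≤ 400.0000 × 1/408 = 0.9804


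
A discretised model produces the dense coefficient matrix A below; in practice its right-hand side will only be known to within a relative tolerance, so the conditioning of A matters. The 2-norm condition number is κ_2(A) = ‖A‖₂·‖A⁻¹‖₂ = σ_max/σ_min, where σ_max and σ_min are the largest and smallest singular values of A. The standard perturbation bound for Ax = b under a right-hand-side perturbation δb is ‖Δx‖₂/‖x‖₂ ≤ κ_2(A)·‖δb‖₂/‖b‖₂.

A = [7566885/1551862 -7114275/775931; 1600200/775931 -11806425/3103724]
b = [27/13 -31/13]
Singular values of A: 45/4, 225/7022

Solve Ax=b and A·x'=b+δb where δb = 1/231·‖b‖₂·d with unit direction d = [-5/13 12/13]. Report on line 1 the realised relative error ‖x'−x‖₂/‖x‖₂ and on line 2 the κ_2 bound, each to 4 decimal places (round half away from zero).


0.0046
1.5199

largest singular value 45/4, smallest 225/7022
κ_2(A) = (45/4) / (225/7022) = 351.1000
perturbation bound = 351.1000·1/231 = 1.5199
solve Ax = b  →  x = [-82.5699 -44.1380]
‖b‖₂ = 3.1623 and ‖x‖₂ = 93.6267
Δx = A⁻¹·δb where δb = 1/231·3.1623·d; ‖Δx‖ = 0.4272
dividing the unrounded norms, ‖Δx‖/‖x‖ = 0.0046
so the bound overstates the realised error by a factor of ≈ 333.0829 (computed from the unrounded values)


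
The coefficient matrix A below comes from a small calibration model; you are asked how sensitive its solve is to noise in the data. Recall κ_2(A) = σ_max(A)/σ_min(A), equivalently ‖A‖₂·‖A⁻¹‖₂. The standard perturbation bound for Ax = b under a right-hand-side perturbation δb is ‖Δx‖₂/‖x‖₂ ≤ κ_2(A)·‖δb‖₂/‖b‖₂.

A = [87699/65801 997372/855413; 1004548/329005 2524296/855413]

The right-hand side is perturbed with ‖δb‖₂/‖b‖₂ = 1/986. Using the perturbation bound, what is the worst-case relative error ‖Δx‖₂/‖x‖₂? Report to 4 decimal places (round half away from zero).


M = AᵀA = [1201394549329/108244290025 228701471796/21648858005; 228701471796/21648858005 43590658000/4329771601]. tr(M)=2724329369/128709025, det(M)=17909824/128709025
λ_max, λ_min = (2724329369/128709025 ± √7412749886856091761/16566013116450625)/2 = 529/25, 33856/5148361
κ = σ_max/σ_min = (23/5)/(184/2269) = 56.7250
worst-case relative error ≤ 56.7250 × 1/986 = 0.0575

0.0575


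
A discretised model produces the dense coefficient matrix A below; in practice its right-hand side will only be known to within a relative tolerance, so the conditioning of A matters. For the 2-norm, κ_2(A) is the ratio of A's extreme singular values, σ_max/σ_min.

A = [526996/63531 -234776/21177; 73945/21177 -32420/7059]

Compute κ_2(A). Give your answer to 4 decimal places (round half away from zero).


form AᵀA = [1934529889/23882769 -859773284/7960923; -859773284/7960923 382125904/2653641] with trace 5373663025/23882769 and determinant 1000000/2653641
char-poly roots: 225 and 40000/23882769
κ = σ_max/σ_min = 15/(200/4887) = 366.5250

366.5250


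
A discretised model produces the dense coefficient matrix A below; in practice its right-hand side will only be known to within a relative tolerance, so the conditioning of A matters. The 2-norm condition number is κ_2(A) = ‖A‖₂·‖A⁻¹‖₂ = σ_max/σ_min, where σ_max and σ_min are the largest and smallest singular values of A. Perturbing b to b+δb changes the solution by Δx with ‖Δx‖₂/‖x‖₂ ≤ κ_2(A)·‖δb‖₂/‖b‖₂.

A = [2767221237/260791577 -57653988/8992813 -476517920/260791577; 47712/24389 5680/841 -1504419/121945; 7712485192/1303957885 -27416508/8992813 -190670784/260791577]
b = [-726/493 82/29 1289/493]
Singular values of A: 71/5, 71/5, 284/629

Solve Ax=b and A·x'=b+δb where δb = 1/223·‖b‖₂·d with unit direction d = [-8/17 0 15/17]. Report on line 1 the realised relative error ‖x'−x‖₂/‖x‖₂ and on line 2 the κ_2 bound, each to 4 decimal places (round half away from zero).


from the listed singular values, σ₁ = 71/5, σ_n = 284/629
κ = σ_max/σ_min = (71/5)/(284/629) = 31.4500
worst-case relative error ≤ 31.4500 × 1/223 = 0.1410
solve Ax = b  →  x = [3.3415 4.9086 2.9879]
2-norm of b is 4.1231; of x, 6.6474
re-solving with b+δb shifts x by Δx of norm 0.0409
relative error = 0.0062
so the bound overstates the realised error by a factor of ≈ 22.8935 (computed from the unrounded values)

0.0062
0.1410


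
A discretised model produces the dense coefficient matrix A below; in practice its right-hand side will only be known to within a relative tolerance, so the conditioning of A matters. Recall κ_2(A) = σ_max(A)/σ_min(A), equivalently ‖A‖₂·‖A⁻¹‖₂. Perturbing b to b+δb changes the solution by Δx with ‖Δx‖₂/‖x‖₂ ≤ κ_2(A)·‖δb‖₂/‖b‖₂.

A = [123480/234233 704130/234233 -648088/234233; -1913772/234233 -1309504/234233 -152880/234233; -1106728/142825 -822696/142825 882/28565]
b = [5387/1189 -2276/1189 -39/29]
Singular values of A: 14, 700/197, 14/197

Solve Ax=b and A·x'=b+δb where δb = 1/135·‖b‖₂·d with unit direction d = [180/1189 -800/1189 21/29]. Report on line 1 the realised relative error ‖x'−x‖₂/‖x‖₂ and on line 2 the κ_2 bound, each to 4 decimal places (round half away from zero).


0.0376
1.4593

σ_max = 14, σ_min = 14/197
condition number: 14 ÷ (14/197) = 197.0000
κ_2(A)·‖δb‖/‖b‖ = 1.4593
solve Ax = b  →  x = [-6.9881 9.6746 7.5423]
2-norm of b is 5.0990; of x, 14.1180
Δx = A⁻¹·δb where δb = 1/135·5.0990·d; ‖Δx‖ = 0.5315
dividing the unrounded norms, ‖Δx‖/‖x‖ = 0.0376
tightness: 0.0376 against a bound of 1.4593 (unrounded ratio ≈ 0.0258)


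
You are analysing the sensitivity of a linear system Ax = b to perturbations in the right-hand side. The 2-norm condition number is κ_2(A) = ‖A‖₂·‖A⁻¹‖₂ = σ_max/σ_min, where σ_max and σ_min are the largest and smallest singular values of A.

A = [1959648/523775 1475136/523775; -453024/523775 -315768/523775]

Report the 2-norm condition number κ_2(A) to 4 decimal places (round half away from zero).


127.7500

form AᵀA = [481314816/32640125 360951552/32640125; 360951552/32640125 270759744/32640125] with trace 150414912/6528025 and determinant 5308416/163200625
λ_max, λ_min = (150414912/6528025 ± √904764047855616/1704604416025)/2 = 576/25, 9216/6528025
σ_max=√(576/25)=(24/5), σ_min=√(9216/6528025)=(96/2555) → κ = 127.7500


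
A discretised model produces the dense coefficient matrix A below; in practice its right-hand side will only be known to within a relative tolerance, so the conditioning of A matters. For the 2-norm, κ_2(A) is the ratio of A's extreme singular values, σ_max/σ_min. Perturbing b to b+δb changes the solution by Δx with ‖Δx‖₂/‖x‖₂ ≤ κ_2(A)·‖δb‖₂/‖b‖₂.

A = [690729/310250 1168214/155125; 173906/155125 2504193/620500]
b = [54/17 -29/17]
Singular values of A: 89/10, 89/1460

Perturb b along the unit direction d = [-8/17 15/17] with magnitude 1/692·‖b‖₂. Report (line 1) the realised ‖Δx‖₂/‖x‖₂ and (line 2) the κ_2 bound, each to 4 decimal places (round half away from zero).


largest singular value 89/10, smallest 89/1460
κ = σ_max/σ_min = (89/10)/(89/1460) = 146.0000
perturbation bound = 146.0000·1/692 = 0.2110
solve Ax = b  →  x = [47.3079 -13.5640]
‖b‖₂ = 3.6056 and ‖x‖₂ = 49.2140
Δx = A⁻¹·δb where δb = 1/692·3.6056·d; ‖Δx‖ = 0.0855
realised ‖Δx‖/‖x‖ = 0.0017
tightness: 0.0017 against a bound of 0.2110 (unrounded ratio ≈ 0.0082)

0.0017
0.2110


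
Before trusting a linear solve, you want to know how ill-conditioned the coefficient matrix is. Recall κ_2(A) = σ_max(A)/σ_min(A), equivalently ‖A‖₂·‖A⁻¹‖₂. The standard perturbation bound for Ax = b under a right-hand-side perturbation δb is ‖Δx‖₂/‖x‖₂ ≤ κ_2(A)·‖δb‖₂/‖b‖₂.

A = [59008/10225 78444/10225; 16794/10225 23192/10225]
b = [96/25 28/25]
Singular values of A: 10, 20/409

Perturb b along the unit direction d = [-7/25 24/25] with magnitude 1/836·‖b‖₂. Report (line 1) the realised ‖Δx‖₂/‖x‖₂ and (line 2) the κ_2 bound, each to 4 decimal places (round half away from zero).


from the listed singular values, σ₁ = 10, σ_n = 20/409
κ = σ_max/σ_min = 10/(20/409) = 204.5000
κ_2(A)·‖δb‖/‖b‖ = 0.2446
solve Ax = b  →  x = [0.2400 0.3200]
‖b‖₂ = 4.0000 and ‖x‖₂ = 0.4000
Δx = A⁻¹·δb where δb = 1/836·4.0000·d; ‖Δx‖ = 0.0978
dividing the unrounded norms, ‖Δx‖/‖x‖ = 0.2446
realised/bound = 1 exactly: the bound is attained for this b and d

0.2446
0.2446


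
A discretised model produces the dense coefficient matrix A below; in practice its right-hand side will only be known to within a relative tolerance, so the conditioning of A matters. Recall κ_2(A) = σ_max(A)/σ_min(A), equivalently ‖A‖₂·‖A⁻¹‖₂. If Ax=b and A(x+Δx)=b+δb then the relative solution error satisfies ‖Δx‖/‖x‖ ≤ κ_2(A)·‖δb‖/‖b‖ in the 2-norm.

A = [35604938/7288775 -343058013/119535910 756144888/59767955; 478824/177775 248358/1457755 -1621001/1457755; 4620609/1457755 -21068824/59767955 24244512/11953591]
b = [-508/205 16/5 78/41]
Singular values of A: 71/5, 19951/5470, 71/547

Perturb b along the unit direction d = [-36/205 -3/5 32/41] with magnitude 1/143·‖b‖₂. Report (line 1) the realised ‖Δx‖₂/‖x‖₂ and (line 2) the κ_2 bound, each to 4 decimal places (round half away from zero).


largest singular value 71/5, smallest 71/547
condition number: (71/5) ÷ (71/547) = 109.4000
worst-case relative error ≤ 109.4000 × 1/143 = 0.7650
solve Ax = b  →  x = [0.9582 0.1211 -0.5384]
‖b‖₂ = 4.4721 and ‖x‖₂ = 1.1057
δb = ε·‖b‖·d = [-0.0055 -0.0188 0.0244]; solving A·Δx = δb gives ‖Δx‖ = 0.2409
realised ‖Δx‖/‖x‖ = 0.2179
realised/bound (from unrounded values) ≈ 0.2848

0.2179
0.7650


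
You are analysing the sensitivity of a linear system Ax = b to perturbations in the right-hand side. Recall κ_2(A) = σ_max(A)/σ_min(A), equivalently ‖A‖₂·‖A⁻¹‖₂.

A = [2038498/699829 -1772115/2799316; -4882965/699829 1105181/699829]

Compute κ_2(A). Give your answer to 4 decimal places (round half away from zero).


328.2500

AᵀA = [165673498741/2897991889 -74552347485/5795983778; -74552347485/5795983778 134220072529/46367870224]; tr = 1656749585/27583504, det = 923521/27583504
eigenvalues of AᵀA: λ = (tr ± √(tr²−4·det))/2 = 961/16, 961/1723969
so κ_2 = √((961/16) / (961/1723969)) = 328.2500


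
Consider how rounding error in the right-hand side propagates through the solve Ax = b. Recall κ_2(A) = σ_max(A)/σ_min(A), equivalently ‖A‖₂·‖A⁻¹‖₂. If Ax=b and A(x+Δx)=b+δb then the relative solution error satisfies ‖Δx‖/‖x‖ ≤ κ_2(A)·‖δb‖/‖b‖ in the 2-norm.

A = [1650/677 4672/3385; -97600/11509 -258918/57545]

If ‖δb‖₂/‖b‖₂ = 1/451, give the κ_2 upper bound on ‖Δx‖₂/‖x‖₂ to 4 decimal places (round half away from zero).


AᵀA = [10312562500/132457081 5499648000/132457081; 5499648000/132457081 2933868100/132457081]; tr = 45835400/458329, det = 250000/458329
λ_max, λ_min = (45835400/458329 ± √2100425564160000/210065472241)/2 = 100, 2500/458329
so κ_2 = √(100 / (2500/458329)) = 135.4000
bound on ‖Δx‖/‖x‖: κ·ε = 135.4000·1/451 = 0.3002

0.3002


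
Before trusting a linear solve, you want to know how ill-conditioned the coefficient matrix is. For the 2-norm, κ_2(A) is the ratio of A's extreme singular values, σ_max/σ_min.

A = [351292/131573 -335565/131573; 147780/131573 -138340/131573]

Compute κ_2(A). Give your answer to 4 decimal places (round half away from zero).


279.2000

M = AᵀA = [859437856/102434641 -818492220/102434641; -818492220/102434641 779537425/102434641]. tr(M)=1948841/121801, det(M)=400/121801
solving λ² − 1948841/121801·λ + 400/121801 = 0 gives λ = 16, 25/121801
σ_max=√16=4, σ_min=√(25/121801)=(5/349) → κ = 279.2000


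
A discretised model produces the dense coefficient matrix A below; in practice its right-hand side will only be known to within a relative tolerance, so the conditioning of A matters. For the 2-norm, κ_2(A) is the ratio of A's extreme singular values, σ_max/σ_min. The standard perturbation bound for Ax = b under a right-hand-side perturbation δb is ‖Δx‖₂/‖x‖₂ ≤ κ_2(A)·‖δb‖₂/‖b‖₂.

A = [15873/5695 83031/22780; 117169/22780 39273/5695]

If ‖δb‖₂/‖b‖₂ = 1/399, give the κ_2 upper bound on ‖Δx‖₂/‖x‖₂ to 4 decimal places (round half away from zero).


AᵀA = [2458105/71824 204828/4489; 204828/4489 4369833/71824]; tr = 3413969/35912, det = 257049/1149184
λ_max, λ_min = (3413969/35912 ± √182094225625/20151121)/2 = 1521/16, 169/71824
so κ_2 = √((1521/16) / (169/71824)) = 201.0000
perturbation bound = 201.0000·1/399 = 0.5038

0.5038


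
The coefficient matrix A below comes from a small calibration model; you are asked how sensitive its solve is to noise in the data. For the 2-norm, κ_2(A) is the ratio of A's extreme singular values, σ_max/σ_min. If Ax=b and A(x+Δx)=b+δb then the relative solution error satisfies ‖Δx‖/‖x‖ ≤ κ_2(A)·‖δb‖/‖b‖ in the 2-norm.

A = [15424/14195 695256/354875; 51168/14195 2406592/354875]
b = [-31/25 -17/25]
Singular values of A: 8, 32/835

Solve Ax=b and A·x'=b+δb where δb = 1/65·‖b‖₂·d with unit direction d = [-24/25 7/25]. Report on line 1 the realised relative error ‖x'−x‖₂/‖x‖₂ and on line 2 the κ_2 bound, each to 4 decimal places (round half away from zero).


0.0218
3.2115

largest singular value 8, smallest 32/835
κ = σ_max/σ_min = 8/(32/835) = 208.7500
perturbation bound = 208.7500·1/65 = 3.2115
solve Ax = b  →  x = [-23.0827 12.1691]
‖b‖₂ = 1.4142 and ‖x‖₂ = 26.0940
re-solving with b+δb shifts x by Δx of norm 0.5677
dividing the unrounded norms, ‖Δx‖/‖x‖ = 0.0218
realised/bound (from unrounded values) ≈ 0.0068


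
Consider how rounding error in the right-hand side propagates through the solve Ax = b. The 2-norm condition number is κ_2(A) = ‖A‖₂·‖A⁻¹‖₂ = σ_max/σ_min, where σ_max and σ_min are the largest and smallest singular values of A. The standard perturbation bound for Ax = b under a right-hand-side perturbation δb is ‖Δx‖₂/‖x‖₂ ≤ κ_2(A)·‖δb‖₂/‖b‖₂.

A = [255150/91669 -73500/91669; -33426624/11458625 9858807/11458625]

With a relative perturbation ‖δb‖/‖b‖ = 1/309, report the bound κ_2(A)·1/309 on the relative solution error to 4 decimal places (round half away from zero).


AᵀA = [2538109965636/156123765625 -740274034248/156123765625; -740274034248/156123765625 215940822489/156123765625]; tr = 4406481261/249798025, det = 777924/249798025
char-poly roots: 441/25 and 1764/9991921
σ_max=√(441/25)=(21/5), σ_min=√(1764/9991921)=(42/3161) → κ = 316.1000
κ_2(A)·‖δb‖/‖b‖ = 1.0230

1.0230


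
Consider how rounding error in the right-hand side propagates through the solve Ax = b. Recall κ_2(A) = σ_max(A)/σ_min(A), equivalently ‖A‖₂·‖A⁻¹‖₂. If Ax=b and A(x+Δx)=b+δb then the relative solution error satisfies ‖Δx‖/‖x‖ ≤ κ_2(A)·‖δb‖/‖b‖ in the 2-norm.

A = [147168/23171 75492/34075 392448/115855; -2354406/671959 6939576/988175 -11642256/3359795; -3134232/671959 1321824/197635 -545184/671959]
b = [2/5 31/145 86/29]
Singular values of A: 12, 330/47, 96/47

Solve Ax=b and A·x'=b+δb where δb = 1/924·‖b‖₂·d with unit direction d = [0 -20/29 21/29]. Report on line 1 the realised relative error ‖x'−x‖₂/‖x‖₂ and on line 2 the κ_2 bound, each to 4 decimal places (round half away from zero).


σ_max = 12, σ_min = 96/47
κ = σ_max/σ_min = 12/(96/47) = 5.8750
perturbation bound = 5.8750·1/924 = 0.0064
solve Ax = b  →  x = [-0.4712 0.2189 0.8584]
2-norm of b is 3.0000; of x, 1.0034
δb = ε·‖b‖·d = [0.0000 -0.0022 0.0024]; solving A·Δx = δb gives ‖Δx‖ = 0.0016
realised ‖Δx‖/‖x‖ = 0.0016
tightness: 0.0016 against a bound of 0.0064 (unrounded ratio ≈ 0.2492)

0.0016
0.0064


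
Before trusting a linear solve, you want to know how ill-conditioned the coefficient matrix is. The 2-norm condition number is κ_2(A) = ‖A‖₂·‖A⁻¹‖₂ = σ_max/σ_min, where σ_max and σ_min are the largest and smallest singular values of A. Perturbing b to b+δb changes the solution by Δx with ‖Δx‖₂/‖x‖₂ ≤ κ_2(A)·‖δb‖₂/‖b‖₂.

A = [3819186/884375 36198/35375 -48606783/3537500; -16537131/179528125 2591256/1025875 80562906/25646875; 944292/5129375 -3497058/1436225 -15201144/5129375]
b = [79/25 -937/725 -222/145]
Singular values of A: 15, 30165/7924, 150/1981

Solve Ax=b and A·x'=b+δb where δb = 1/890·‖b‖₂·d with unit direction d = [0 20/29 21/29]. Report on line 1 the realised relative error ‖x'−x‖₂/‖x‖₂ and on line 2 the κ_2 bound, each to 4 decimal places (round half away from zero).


largest singular value 15, smallest 150/1981
condition number: 15 ÷ (150/1981) = 198.1000
perturbation bound = 198.1000·1/890 = 0.2226
solve Ax = b  →  x = [-24.2159 7.6479 -7.2713]
‖b‖ = 3.7417, ‖x‖ = 26.4154
Δx = A⁻¹·δb where δb = 1/890·3.7417·d; ‖Δx‖ = 0.0555
relative error = 0.0021
so the bound overstates the realised error by a factor of ≈ 105.8972 (computed from the unrounded values)

0.0021
0.2226


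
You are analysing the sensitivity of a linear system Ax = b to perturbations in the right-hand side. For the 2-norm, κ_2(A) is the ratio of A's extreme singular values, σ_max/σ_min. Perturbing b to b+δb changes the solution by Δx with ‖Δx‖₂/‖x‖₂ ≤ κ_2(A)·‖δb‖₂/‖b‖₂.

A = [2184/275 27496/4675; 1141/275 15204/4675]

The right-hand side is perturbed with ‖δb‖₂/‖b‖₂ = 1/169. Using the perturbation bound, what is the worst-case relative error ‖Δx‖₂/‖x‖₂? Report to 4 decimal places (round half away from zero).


M = AᵀA = [6071737/75625 4552884/75625; 4552884/75625 3415888/75625]. tr(M)=75901/605, det(M)=153664/75625
λ_max, λ_min = (75901/605 ± √143949671649/9150625)/2 = 3136/25, 49/3025
κ_2(A) = √(λ_max/λ_min) = √((3136/25) / (49/3025)) = 88.0000
bound on ‖Δx‖/‖x‖: κ·ε = 88.0000·1/169 = 0.5207

0.5207


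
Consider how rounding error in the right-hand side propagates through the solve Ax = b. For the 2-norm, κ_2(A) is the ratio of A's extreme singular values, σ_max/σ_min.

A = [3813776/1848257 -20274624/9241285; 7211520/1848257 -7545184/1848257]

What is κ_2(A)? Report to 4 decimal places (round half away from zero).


299.9200

M = AᵀA = [230279958784/11820255841 -1208941526016/59101279205; -1208941526016/59101279205 6347077571584/295506396025]. tr(M)=14392481024/351375025, det(M)=262144/14055001
char-poly roots: 1024/25 and 6400/14055001
σ_max=√(1024/25)=(32/5), σ_min=√(6400/14055001)=(80/3749) → κ = 299.9200


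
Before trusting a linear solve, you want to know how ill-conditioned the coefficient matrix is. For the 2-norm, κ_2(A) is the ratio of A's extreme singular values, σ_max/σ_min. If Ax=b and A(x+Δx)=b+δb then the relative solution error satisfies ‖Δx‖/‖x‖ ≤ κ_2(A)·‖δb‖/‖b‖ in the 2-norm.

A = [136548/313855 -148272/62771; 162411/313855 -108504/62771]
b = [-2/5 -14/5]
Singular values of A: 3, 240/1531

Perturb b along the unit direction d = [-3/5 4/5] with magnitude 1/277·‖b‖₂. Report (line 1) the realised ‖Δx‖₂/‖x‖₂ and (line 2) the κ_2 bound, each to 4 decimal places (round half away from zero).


largest singular value 3, smallest 240/1531
condition number: 3 ÷ (240/1531) = 19.1375
perturbation bound = 19.1375·1/277 = 0.0691
solve Ax = b  →  x = [-12.5935 -2.1502]
‖b‖₂ = 2.8284 and ‖x‖₂ = 12.7757
Δx = A⁻¹·δb where δb = 1/277·2.8284·d; ‖Δx‖ = 0.0651
realised ‖Δx‖/‖x‖ = 0.0051
tightness: 0.0051 against a bound of 0.0691 (unrounded ratio ≈ 0.0738)

0.0051
0.0691


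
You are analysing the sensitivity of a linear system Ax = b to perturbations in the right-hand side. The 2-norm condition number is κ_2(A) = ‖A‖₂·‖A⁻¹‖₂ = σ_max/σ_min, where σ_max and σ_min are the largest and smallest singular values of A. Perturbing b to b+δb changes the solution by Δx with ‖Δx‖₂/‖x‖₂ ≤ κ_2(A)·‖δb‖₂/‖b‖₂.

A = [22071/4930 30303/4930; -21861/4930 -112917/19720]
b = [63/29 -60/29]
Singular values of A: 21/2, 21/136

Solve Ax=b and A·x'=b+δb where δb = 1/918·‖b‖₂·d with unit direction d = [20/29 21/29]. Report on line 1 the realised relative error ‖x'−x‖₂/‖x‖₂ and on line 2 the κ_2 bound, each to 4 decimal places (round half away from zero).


0.0741
0.0741

σ_max = 21/2, σ_min = 21/136
κ = σ_max/σ_min = (21/2)/(21/136) = 68.0000
perturbation bound = 68.0000·1/918 = 0.0741
solve Ax = b  →  x = [0.1714 0.2286]
‖b‖₂ = 3.0000 and ‖x‖₂ = 0.2857
re-solving with b+δb shifts x by Δx of norm 0.0212
dividing the unrounded norms, ‖Δx‖/‖x‖ = 0.0741
so the bound is sharp here: realised error equals the bound


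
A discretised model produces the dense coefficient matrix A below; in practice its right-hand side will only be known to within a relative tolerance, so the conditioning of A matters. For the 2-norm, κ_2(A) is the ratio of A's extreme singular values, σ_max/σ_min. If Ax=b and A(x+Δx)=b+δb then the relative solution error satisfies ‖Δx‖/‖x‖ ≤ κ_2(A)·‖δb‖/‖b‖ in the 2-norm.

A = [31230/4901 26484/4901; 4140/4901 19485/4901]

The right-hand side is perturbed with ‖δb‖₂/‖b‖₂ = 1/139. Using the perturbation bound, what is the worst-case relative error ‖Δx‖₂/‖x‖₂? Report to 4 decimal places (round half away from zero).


0.0281

AᵀA = [202500/4901 185220/4901; 185220/4901 220581/4901]; tr = 14589/169, det = 72900/169
char-poly roots: 81 and 900/169
κ_2(A) = √(λ_max/λ_min) = √(81 / (900/169)) = 3.9000
perturbation bound = 3.9000·1/139 = 0.0281


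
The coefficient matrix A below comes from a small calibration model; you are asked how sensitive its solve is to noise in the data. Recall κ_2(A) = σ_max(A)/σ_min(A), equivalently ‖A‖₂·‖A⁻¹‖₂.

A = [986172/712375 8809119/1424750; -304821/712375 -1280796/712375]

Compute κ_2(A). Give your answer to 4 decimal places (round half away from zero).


form AᵀA = [1704721689/811965025 1514901366/162393005; 1514901366/162393005 134659729809/3247860100] with trace 16832673/386420 and determinant 1185921/48302500
char-poly roots: 1089/25 and 1089/1932100
κ_2(A) = √(λ_max/λ_min) = √((1089/25) / (1089/1932100)) = 278.0000

278.0000


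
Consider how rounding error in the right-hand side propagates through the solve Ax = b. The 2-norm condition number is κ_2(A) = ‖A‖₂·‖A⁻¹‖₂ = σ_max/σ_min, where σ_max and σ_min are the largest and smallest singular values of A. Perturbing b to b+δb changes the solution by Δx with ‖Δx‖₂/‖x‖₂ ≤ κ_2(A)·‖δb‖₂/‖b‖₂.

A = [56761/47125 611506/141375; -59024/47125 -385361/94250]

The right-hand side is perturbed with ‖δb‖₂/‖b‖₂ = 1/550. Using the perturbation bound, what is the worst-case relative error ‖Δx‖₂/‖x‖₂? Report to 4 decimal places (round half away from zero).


0.1418

AᵀA = [7973417/2640625 81840682/7921875; 81840682/7921875 3367760113/95062500]; tr = 1169537/30420, det = 923521/3802500
char-poly roots: 961/25 and 961/152100
κ_2(A) = √(λ_max/λ_min) = √((961/25) / (961/152100)) = 78.0000
worst-case relative error ≤ 78.0000 × 1/550 = 0.1418


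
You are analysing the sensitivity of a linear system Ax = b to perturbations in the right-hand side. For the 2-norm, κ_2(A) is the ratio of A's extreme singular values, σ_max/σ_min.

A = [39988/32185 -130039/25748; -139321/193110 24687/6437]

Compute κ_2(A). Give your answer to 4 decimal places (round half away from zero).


M = AᵀA = [3079031449/1491658884 -749294455/82869938; -749294455/82869938 26661309025/662959504]. tr(M)=150070141/3549456, det(M)=17850625/14197824
λ_max, λ_min = (150070141/3549456 ± √22457687211749881/12598637895936)/2 = 169/4, 105625/3549456
σ_max=√(169/4)=(13/2), σ_min=√(105625/3549456)=(325/1884) → κ = 37.6800

37.6800


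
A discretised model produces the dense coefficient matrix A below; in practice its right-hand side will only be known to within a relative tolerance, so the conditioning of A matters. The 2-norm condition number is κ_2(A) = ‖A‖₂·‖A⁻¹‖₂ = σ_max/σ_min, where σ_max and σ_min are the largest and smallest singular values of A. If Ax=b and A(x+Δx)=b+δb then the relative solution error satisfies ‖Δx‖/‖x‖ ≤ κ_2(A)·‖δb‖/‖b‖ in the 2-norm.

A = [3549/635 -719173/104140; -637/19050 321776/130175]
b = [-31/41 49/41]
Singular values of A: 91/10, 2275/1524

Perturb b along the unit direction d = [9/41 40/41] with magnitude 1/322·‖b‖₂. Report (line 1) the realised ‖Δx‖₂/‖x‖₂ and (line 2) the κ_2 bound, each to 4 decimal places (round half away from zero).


from the listed singular values, σ₁ = 91/10, σ_n = 2275/1524
κ = σ_max/σ_min = (91/10)/(2275/1524) = 6.0960
worst-case relative error ≤ 6.0960 × 1/322 = 0.0189
solve Ax = b  →  x = [0.4700 0.4898]
‖b‖ = 1.4142, ‖x‖ = 0.6788
with δb = [0.0010 0.0043], A·Δx = δb → ‖Δx‖ = 0.0029
realised ‖Δx‖/‖x‖ = 0.0043
so the bound overstates the realised error by a factor of ≈ 4.3681 (computed from the unrounded values)

0.0043
0.0189


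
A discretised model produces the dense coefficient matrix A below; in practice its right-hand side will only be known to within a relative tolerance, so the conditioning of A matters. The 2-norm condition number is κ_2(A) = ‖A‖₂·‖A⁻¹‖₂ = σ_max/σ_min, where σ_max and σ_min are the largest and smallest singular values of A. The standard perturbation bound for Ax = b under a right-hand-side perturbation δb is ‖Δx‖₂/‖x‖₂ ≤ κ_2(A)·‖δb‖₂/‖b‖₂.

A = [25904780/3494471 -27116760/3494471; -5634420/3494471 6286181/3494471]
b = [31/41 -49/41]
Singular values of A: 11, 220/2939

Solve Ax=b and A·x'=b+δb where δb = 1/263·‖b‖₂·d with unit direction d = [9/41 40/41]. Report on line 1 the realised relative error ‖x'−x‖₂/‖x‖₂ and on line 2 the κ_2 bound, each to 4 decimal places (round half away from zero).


from the listed singular values, σ₁ = 11, σ_n = 220/2939
κ = σ_max/σ_min = 11/(220/2939) = 146.9500
bound on ‖Δx‖/‖x‖: κ·ε = 146.9500·1/263 = 0.5587
solve Ax = b  →  x = [-9.6111 -9.2790]
‖b‖ = 1.4142, ‖x‖ = 13.3594
δb = ε·‖b‖·d = [0.0012 0.0052]; solving A·Δx = δb gives ‖Δx‖ = 0.0718
realised ‖Δx‖/‖x‖ = 0.0054
realised/bound (from unrounded values) ≈ 0.0096

0.0054
0.5587


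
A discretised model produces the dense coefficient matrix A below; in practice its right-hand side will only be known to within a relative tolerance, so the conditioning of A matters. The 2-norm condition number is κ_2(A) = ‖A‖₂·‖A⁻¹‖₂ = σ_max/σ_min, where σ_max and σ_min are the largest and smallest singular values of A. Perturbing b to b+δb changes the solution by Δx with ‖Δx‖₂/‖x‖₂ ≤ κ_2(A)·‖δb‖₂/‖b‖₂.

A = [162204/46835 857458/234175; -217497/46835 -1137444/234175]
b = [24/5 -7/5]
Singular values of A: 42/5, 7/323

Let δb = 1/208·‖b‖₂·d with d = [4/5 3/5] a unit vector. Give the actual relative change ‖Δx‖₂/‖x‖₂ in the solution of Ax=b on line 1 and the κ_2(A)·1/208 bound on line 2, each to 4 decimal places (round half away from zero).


from the listed singular values, σ₁ = 42/5, σ_n = 7/323
κ_2(A) = (42/5) / (7/323) = 387.6000
bound on ‖Δx‖/‖x‖: κ·ε = 387.6000·1/208 = 1.8635
solve Ax = b  →  x = [-99.9130 95.8128]
2-norm of b is 5.0000; of x, 138.4294
Δx = A⁻¹·δb where δb = 1/208·5.0000·d; ‖Δx‖ = 1.1092
relative error = 0.0080
so the bound overstates the realised error by a factor of ≈ 232.5614 (computed from the unrounded values)

0.0080
1.8635


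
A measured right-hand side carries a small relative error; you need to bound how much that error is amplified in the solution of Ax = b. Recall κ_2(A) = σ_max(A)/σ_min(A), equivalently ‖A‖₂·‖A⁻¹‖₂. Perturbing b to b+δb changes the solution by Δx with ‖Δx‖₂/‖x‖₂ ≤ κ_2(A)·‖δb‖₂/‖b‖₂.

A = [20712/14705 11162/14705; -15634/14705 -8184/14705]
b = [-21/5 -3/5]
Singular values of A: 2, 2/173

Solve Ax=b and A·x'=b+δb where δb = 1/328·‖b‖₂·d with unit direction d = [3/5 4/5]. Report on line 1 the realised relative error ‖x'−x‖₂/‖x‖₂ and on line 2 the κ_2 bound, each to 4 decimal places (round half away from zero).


largest singular value 2, smallest 2/173
condition number: 2 ÷ (2/173) = 173.0000
bound on ‖Δx‖/‖x‖: κ·ε = 173.0000·1/328 = 0.5274
solve Ax = b  →  x = [120.7941 -229.6765]
‖b‖₂ = 4.2426 and ‖x‖₂ = 259.5043
Δx = A⁻¹·δb where δb = 1/328·4.2426·d; ‖Δx‖ = 1.1189
dividing the unrounded norms, ‖Δx‖/‖x‖ = 0.0043
tightness: 0.0043 against a bound of 0.5274 (unrounded ratio ≈ 0.0082)

0.0043
0.5274


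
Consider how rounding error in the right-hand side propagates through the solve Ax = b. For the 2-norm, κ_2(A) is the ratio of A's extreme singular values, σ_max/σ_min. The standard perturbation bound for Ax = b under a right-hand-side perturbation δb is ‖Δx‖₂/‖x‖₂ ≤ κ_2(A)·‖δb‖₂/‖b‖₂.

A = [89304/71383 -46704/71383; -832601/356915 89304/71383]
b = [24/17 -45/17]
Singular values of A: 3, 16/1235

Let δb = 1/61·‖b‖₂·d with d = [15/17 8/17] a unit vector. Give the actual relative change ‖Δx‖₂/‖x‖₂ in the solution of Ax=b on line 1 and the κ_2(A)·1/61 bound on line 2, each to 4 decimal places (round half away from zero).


from the listed singular values, σ₁ = 3, σ_n = 16/1235
condition number: 3 ÷ (16/1235) = 231.5625
κ_2(A)·‖δb‖/‖b‖ = 3.7961
solve Ax = b  →  x = [0.8824 -0.4706]
‖b‖₂ = 3.0000 and ‖x‖₂ = 1.0000
δb = ε·‖b‖·d = [0.0434 0.0231]; solving A·Δx = δb gives ‖Δx‖ = 3.7961
dividing the unrounded norms, ‖Δx‖/‖x‖ = 3.7961
realised/bound = 1 exactly: the bound is attained for this b and d

3.7961
3.7961


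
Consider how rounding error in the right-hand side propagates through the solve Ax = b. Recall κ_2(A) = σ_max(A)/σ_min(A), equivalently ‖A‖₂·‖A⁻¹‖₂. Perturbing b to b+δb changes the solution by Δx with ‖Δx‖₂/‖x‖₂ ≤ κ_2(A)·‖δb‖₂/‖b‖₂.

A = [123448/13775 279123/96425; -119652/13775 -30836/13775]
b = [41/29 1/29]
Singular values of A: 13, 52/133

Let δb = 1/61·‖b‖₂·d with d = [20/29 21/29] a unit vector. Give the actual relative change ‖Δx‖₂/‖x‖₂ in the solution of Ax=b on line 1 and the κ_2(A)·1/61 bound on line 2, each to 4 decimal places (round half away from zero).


0.0232
0.5451

from the listed singular values, σ₁ = 13, σ_n = 52/133
condition number: 13 ÷ (52/133) = 33.2500
κ_2(A)·‖δb‖/‖b‖ = 0.5451
solve Ax = b  →  x = [-0.6423 2.4769]
2-norm of b is 1.4142; of x, 2.5588
Δx = A⁻¹·δb where δb = 1/61·1.4142·d; ‖Δx‖ = 0.0593
dividing the unrounded norms, ‖Δx‖/‖x‖ = 0.0232
tightness: 0.0232 against a bound of 0.5451 (unrounded ratio ≈ 0.0425)


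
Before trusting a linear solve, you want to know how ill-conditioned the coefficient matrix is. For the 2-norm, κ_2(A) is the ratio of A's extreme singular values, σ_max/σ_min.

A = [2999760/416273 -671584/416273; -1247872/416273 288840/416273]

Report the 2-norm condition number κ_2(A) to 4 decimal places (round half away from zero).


form AᵀA = [1523415296/25008401 -342766080/25008401; -342766080/25008401 77132864/25008401] with trace 39037760/609961 and determinant 16384/609961
solving λ² − 39037760/609961·λ + 16384/609961 = 0 gives λ = 64, 256/609961
κ_2(A) = √(λ_max/λ_min) = √(64 / (256/609961)) = 390.5000

390.5000


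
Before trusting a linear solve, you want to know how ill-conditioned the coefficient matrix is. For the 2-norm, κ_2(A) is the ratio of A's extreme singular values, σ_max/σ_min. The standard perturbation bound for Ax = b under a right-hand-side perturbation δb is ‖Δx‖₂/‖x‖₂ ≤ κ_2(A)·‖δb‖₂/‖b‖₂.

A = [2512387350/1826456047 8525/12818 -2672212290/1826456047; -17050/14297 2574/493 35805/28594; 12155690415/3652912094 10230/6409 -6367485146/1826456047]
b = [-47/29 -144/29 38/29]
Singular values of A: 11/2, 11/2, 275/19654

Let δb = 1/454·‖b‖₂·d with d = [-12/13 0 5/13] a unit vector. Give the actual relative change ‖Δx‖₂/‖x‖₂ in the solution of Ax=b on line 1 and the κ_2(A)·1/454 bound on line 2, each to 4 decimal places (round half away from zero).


σ_max = 11/2, σ_min = 275/19654
κ = σ_max/σ_min = (11/2)/(275/19654) = 393.0800
perturbation bound = 393.0800·1/454 = 0.8658
solve Ax = b  →  x = [103.7725 -0.8235 98.2992]
‖b‖ = 5.3852, ‖x‖ = 142.9411
δb = ε·‖b‖·d = [-0.0109 0.0000 0.0046]; solving A·Δx = δb gives ‖Δx‖ = 0.8477
dividing the unrounded norms, ‖Δx‖/‖x‖ = 0.0059
so the bound overstates the realised error by a factor of ≈ 145.9892 (computed from the unrounded values)

0.0059
0.8658


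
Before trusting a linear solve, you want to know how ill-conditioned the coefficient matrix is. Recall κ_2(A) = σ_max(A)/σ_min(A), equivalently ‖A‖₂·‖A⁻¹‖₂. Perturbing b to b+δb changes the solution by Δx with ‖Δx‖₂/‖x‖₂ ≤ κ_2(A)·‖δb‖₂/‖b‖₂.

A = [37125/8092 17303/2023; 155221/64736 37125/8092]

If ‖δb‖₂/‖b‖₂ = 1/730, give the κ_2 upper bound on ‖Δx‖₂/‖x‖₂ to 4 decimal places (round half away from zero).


0.3068

M = AᵀA = [388590169/14500864 91067625/1812608; 91067625/1812608 21344521/226576]. tr(M)=6071417/50176, det(M)=14641/50176
λ_max, λ_min = (6071417/50176 ± √36859165880625/2517630976)/2 = 121, 121/50176
so κ_2 = √(121 / (121/50176)) = 224.0000
κ_2(A)·‖δb‖/‖b‖ = 0.3068


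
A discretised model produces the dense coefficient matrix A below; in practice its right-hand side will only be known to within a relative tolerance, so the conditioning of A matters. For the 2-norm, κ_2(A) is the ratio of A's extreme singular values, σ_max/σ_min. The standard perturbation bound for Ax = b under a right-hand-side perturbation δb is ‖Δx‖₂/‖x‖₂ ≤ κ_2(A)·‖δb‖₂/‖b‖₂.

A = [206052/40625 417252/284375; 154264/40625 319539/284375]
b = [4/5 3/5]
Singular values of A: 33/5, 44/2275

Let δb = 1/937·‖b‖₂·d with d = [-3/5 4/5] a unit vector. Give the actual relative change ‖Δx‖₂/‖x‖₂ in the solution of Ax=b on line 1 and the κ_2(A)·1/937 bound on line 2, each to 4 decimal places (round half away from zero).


σ_max = 33/5, σ_min = 44/2275
condition number: (33/5) ÷ (44/2275) = 341.2500
worst-case relative error ≤ 341.2500 × 1/937 = 0.3642
solve Ax = b  →  x = [0.1455 0.0424]
2-norm of b is 1.0000; of x, 0.1515
δb = ε·‖b‖·d = [-0.0006 0.0009]; solving A·Δx = δb gives ‖Δx‖ = 0.0552
relative error = 0.3642
so the bound is sharp here: realised error equals the bound

0.3642
0.3642


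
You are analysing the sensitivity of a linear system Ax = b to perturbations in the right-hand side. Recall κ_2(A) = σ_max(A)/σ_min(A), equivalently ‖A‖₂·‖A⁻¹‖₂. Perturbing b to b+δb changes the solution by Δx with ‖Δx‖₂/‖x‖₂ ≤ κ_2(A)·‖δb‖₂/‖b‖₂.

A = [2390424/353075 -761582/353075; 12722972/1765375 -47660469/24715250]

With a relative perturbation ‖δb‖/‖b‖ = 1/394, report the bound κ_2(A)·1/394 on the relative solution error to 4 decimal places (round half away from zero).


form AᵀA = [362339107024/3705765625 -739333635174/25940359375; -739333635174/25940359375 6080327353921/726330062500] with trace 123358067729/1162128100 and determinant 1800814096/290532025
λ_max, λ_min = (123358067729/1162128100 ± √15183728447211148055841/1350541720809610000)/2 = 10609/100, 678976/11621281
κ = σ_max/σ_min = (103/10)/(824/3409) = 42.6125
bound on ‖Δx‖/‖x‖: κ·ε = 42.6125·1/394 = 0.1082

0.1082


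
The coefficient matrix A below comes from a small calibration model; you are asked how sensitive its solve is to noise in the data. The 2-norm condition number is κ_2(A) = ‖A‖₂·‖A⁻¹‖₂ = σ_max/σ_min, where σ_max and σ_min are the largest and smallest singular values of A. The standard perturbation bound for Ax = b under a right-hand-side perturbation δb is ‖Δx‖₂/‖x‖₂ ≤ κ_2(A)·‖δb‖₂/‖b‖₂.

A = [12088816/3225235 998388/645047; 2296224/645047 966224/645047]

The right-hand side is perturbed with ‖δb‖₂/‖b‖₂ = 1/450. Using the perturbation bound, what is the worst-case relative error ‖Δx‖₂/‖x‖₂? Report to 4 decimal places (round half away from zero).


0.6654

M = AᵀA = [330506050816/12368776225 27541810368/2473755245; 27541810368/2473755245 2295323920/494751049]. tr(M)=2295202064/73188025, det(M)=802816/73188025
solving λ² − 2295202064/73188025·λ + 802816/73188025 = 0 gives λ = 784/25, 1024/2927521
κ_2(A) = √(λ_max/λ_min) = √((784/25) / (1024/2927521)) = 299.4250
bound on ‖Δx‖/‖x‖: κ·ε = 299.4250·1/450 = 0.6654


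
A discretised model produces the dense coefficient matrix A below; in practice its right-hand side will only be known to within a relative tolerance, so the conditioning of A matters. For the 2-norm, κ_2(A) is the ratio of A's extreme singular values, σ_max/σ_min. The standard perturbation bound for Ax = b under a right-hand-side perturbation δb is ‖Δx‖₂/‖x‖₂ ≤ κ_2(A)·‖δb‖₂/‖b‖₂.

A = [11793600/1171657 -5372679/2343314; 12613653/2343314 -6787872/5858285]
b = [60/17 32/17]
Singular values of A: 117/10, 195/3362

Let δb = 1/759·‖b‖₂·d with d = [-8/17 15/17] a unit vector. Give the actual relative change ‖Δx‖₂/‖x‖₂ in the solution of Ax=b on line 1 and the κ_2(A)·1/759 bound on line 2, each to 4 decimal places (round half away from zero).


largest singular value 117/10, smallest 195/3362
condition number: (117/10) ÷ (195/3362) = 201.7200
κ_2(A)·‖δb‖/‖b‖ = 0.2658
solve Ax = b  →  x = [0.3335 -0.0750]
‖b‖₂ = 4.0000 and ‖x‖₂ = 0.3419
re-solving with b+δb shifts x by Δx of norm 0.0909
realised ‖Δx‖/‖x‖ = 0.2658
tightness: 0.2658 against a bound of 0.2658; the bound is attained (ratio 1)

0.2658
0.2658
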